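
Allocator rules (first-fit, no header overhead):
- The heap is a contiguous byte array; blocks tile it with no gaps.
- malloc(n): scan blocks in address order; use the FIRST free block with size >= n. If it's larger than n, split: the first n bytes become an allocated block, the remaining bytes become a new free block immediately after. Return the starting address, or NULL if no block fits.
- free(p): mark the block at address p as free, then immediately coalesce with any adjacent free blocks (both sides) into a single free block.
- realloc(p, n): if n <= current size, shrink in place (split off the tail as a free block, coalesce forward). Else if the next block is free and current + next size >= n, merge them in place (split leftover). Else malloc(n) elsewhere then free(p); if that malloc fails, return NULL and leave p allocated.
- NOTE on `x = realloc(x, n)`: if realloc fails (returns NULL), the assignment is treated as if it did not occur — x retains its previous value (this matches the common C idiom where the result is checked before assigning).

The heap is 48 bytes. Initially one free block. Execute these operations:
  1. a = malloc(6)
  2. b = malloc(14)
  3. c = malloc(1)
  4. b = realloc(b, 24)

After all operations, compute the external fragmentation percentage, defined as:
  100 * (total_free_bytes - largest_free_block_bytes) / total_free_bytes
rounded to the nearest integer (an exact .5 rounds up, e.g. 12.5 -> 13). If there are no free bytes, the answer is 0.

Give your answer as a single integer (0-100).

Answer: 18

Derivation:
Op 1: a = malloc(6) -> a = 0; heap: [0-5 ALLOC][6-47 FREE]
Op 2: b = malloc(14) -> b = 6; heap: [0-5 ALLOC][6-19 ALLOC][20-47 FREE]
Op 3: c = malloc(1) -> c = 20; heap: [0-5 ALLOC][6-19 ALLOC][20-20 ALLOC][21-47 FREE]
Op 4: b = realloc(b, 24) -> b = 21; heap: [0-5 ALLOC][6-19 FREE][20-20 ALLOC][21-44 ALLOC][45-47 FREE]
Free blocks: [14 3] total_free=17 largest=14 -> 100*(17-14)/17 = 300/17 ≈ 17.647 -> rounds to 18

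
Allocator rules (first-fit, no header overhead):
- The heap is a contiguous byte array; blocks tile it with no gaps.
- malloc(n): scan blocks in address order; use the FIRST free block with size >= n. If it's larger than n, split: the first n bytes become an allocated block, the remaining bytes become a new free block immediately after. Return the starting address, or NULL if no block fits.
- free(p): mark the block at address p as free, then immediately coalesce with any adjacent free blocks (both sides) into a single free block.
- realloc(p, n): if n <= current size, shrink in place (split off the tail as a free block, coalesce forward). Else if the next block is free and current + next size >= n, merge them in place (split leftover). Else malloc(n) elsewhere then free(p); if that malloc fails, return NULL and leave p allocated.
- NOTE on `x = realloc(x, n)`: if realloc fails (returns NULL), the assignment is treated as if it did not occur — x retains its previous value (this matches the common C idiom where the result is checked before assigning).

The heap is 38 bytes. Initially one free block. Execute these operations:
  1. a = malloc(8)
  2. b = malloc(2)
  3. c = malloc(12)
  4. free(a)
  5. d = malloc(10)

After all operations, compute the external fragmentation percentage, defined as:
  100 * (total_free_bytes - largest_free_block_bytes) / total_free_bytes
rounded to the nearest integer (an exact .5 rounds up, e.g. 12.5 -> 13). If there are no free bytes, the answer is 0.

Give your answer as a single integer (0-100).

Op 1: a = malloc(8) -> a = 0; heap: [0-7 ALLOC][8-37 FREE]
Op 2: b = malloc(2) -> b = 8; heap: [0-7 ALLOC][8-9 ALLOC][10-37 FREE]
Op 3: c = malloc(12) -> c = 10; heap: [0-7 ALLOC][8-9 ALLOC][10-21 ALLOC][22-37 FREE]
Op 4: free(a) -> (freed a); heap: [0-7 FREE][8-9 ALLOC][10-21 ALLOC][22-37 FREE]
Op 5: d = malloc(10) -> d = 22; heap: [0-7 FREE][8-9 ALLOC][10-21 ALLOC][22-31 ALLOC][32-37 FREE]
Free blocks: [8 6] total_free=14 largest=8 -> 100*(14-8)/14 = 600/14 ≈ 42.857 -> rounds to 43

Answer: 43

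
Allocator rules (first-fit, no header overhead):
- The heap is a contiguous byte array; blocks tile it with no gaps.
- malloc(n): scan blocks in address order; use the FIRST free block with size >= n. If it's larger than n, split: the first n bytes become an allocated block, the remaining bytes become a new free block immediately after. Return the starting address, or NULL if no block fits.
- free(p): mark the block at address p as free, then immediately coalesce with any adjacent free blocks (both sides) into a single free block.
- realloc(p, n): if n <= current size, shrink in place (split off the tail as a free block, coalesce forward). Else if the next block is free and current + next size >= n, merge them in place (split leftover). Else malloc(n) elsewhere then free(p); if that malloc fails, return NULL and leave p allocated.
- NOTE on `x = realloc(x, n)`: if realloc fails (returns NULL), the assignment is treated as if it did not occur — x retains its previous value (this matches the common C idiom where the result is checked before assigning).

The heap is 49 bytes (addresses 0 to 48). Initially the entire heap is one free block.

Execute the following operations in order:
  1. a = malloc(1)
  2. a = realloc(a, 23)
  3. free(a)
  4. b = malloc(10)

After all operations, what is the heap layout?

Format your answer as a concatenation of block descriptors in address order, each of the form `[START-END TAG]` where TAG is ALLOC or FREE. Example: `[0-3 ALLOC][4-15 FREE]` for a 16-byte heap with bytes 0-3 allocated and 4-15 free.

Op 1: a = malloc(1) -> a = 0; heap: [0-0 ALLOC][1-48 FREE]
Op 2: a = realloc(a, 23) -> a = 0; heap: [0-22 ALLOC][23-48 FREE]
Op 3: free(a) -> (freed a); heap: [0-48 FREE]
Op 4: b = malloc(10) -> b = 0; heap: [0-9 ALLOC][10-48 FREE]

Answer: [0-9 ALLOC][10-48 FREE]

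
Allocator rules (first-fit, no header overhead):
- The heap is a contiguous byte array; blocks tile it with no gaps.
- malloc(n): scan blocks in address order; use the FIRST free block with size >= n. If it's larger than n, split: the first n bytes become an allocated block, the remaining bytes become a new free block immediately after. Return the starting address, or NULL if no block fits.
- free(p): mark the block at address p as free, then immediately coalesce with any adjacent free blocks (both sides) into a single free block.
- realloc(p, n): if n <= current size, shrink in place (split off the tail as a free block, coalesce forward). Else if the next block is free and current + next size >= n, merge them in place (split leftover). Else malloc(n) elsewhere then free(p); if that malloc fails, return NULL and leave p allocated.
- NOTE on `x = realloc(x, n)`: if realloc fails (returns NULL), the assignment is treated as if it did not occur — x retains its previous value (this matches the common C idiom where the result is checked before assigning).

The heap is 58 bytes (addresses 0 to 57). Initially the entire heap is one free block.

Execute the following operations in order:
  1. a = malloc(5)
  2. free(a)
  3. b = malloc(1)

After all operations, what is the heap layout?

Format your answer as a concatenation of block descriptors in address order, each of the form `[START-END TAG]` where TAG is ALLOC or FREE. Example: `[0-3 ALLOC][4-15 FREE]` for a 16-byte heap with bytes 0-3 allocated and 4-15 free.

Answer: [0-0 ALLOC][1-57 FREE]

Derivation:
Op 1: a = malloc(5) -> a = 0; heap: [0-4 ALLOC][5-57 FREE]
Op 2: free(a) -> (freed a); heap: [0-57 FREE]
Op 3: b = malloc(1) -> b = 0; heap: [0-0 ALLOC][1-57 FREE]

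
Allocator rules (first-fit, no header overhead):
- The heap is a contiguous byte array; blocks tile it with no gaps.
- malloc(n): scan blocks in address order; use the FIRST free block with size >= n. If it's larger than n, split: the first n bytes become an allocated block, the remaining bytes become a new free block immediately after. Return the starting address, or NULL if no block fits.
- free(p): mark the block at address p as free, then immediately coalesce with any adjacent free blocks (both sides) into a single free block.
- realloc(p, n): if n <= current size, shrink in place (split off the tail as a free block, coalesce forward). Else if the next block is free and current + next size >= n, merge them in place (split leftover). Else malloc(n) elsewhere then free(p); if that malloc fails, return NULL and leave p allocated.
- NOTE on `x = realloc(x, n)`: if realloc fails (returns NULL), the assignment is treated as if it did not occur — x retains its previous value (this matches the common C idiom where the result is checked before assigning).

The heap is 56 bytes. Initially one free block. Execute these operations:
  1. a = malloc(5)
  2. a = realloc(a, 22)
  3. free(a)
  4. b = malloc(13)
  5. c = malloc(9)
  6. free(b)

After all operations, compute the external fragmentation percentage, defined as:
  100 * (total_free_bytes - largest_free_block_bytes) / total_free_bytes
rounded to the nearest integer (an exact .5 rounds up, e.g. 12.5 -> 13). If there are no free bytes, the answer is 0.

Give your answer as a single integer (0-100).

Answer: 28

Derivation:
Op 1: a = malloc(5) -> a = 0; heap: [0-4 ALLOC][5-55 FREE]
Op 2: a = realloc(a, 22) -> a = 0; heap: [0-21 ALLOC][22-55 FREE]
Op 3: free(a) -> (freed a); heap: [0-55 FREE]
Op 4: b = malloc(13) -> b = 0; heap: [0-12 ALLOC][13-55 FREE]
Op 5: c = malloc(9) -> c = 13; heap: [0-12 ALLOC][13-21 ALLOC][22-55 FREE]
Op 6: free(b) -> (freed b); heap: [0-12 FREE][13-21 ALLOC][22-55 FREE]
Free blocks: [13 34] total_free=47 largest=34 -> 100*(47-34)/47 = 1300/47 ≈ 27.660 -> rounds to 28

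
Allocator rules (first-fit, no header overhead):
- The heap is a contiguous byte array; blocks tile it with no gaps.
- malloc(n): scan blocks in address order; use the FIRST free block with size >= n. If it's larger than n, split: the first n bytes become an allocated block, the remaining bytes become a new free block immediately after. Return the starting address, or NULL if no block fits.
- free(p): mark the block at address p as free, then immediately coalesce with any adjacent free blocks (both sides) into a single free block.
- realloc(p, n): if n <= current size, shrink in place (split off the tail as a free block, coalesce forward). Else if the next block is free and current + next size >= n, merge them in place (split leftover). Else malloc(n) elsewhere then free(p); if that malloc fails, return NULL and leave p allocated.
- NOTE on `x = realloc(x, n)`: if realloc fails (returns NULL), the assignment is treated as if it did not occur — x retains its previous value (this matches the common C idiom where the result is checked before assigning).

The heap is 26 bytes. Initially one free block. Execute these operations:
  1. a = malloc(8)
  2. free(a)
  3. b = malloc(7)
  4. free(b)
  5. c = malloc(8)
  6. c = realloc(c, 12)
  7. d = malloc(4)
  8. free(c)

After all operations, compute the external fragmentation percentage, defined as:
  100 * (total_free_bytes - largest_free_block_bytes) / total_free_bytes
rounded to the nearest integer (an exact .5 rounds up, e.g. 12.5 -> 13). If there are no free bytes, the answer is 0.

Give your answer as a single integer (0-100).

Op 1: a = malloc(8) -> a = 0; heap: [0-7 ALLOC][8-25 FREE]
Op 2: free(a) -> (freed a); heap: [0-25 FREE]
Op 3: b = malloc(7) -> b = 0; heap: [0-6 ALLOC][7-25 FREE]
Op 4: free(b) -> (freed b); heap: [0-25 FREE]
Op 5: c = malloc(8) -> c = 0; heap: [0-7 ALLOC][8-25 FREE]
Op 6: c = realloc(c, 12) -> c = 0; heap: [0-11 ALLOC][12-25 FREE]
Op 7: d = malloc(4) -> d = 12; heap: [0-11 ALLOC][12-15 ALLOC][16-25 FREE]
Op 8: free(c) -> (freed c); heap: [0-11 FREE][12-15 ALLOC][16-25 FREE]
Free blocks: [12 10] total_free=22 largest=12 -> 100*(22-12)/22 = 1000/22 ≈ 45.455 -> rounds to 45

Answer: 45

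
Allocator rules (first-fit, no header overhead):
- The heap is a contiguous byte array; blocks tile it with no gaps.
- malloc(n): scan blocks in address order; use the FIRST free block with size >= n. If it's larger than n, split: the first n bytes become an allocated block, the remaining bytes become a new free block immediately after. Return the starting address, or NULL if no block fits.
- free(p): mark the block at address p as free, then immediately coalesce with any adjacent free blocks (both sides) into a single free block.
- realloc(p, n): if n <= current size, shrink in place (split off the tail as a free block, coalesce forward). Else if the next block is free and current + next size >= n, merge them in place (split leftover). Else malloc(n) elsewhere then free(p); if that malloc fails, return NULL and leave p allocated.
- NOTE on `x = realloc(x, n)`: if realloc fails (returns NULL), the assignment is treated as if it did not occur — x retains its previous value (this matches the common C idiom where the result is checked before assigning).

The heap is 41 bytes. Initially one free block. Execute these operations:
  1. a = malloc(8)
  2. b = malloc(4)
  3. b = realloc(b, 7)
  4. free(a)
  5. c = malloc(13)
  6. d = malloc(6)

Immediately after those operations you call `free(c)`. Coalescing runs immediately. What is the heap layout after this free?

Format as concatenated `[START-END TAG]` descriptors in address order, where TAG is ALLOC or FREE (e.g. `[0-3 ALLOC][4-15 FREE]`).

Op 1: a = malloc(8) -> a = 0; heap: [0-7 ALLOC][8-40 FREE]
Op 2: b = malloc(4) -> b = 8; heap: [0-7 ALLOC][8-11 ALLOC][12-40 FREE]
Op 3: b = realloc(b, 7) -> b = 8; heap: [0-7 ALLOC][8-14 ALLOC][15-40 FREE]
Op 4: free(a) -> (freed a); heap: [0-7 FREE][8-14 ALLOC][15-40 FREE]
Op 5: c = malloc(13) -> c = 15; heap: [0-7 FREE][8-14 ALLOC][15-27 ALLOC][28-40 FREE]
Op 6: d = malloc(6) -> d = 0; heap: [0-5 ALLOC][6-7 FREE][8-14 ALLOC][15-27 ALLOC][28-40 FREE]
free(c): c = 15 -> block [15-27 ALLOC]; mark free, coalesce with adjacent free neighbors -> [0-5 ALLOC][6-7 FREE][8-14 ALLOC][15-40 FREE]

Answer: [0-5 ALLOC][6-7 FREE][8-14 ALLOC][15-40 FREE]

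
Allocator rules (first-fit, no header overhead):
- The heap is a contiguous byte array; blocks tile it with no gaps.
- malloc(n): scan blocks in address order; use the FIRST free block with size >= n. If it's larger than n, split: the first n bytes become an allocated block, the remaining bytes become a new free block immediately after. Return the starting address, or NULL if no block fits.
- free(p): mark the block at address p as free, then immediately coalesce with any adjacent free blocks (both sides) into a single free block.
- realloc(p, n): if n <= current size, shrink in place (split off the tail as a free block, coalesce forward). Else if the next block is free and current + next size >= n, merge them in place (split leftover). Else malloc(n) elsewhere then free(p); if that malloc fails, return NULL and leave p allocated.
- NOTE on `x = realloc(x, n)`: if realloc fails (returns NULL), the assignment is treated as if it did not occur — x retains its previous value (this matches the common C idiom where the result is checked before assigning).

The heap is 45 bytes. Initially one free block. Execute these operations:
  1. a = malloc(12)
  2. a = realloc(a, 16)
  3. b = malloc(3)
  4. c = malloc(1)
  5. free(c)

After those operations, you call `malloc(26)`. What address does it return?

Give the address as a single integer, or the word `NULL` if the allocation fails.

Op 1: a = malloc(12) -> a = 0; heap: [0-11 ALLOC][12-44 FREE]
Op 2: a = realloc(a, 16) -> a = 0; heap: [0-15 ALLOC][16-44 FREE]
Op 3: b = malloc(3) -> b = 16; heap: [0-15 ALLOC][16-18 ALLOC][19-44 FREE]
Op 4: c = malloc(1) -> c = 19; heap: [0-15 ALLOC][16-18 ALLOC][19-19 ALLOC][20-44 FREE]
Op 5: free(c) -> (freed c); heap: [0-15 ALLOC][16-18 ALLOC][19-44 FREE]
malloc(26): first-fit scan over [0-15 ALLOC][16-18 ALLOC][19-44 FREE] -> 19

Answer: 19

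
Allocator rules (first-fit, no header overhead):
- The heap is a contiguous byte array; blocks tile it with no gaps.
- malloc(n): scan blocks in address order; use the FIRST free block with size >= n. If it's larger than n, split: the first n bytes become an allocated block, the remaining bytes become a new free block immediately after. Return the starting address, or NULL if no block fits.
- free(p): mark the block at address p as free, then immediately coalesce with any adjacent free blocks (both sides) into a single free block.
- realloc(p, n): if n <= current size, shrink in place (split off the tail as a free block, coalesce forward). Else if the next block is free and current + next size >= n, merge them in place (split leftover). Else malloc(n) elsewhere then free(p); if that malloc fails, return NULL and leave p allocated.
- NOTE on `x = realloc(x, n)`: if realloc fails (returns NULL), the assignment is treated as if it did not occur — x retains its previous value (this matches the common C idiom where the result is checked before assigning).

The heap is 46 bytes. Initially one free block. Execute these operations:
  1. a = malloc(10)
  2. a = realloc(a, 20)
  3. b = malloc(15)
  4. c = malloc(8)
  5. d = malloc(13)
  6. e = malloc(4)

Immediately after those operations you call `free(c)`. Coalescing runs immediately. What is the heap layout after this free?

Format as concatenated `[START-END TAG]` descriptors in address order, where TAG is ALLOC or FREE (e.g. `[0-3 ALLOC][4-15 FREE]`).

Answer: [0-19 ALLOC][20-34 ALLOC][35-45 FREE]

Derivation:
Op 1: a = malloc(10) -> a = 0; heap: [0-9 ALLOC][10-45 FREE]
Op 2: a = realloc(a, 20) -> a = 0; heap: [0-19 ALLOC][20-45 FREE]
Op 3: b = malloc(15) -> b = 20; heap: [0-19 ALLOC][20-34 ALLOC][35-45 FREE]
Op 4: c = malloc(8) -> c = 35; heap: [0-19 ALLOC][20-34 ALLOC][35-42 ALLOC][43-45 FREE]
Op 5: d = malloc(13) -> d = NULL; heap: [0-19 ALLOC][20-34 ALLOC][35-42 ALLOC][43-45 FREE]
Op 6: e = malloc(4) -> e = NULL; heap: [0-19 ALLOC][20-34 ALLOC][35-42 ALLOC][43-45 FREE]
free(c): c = 35 -> block [35-42 ALLOC]; mark free, coalesce with adjacent free neighbors -> [0-19 ALLOC][20-34 ALLOC][35-45 FREE]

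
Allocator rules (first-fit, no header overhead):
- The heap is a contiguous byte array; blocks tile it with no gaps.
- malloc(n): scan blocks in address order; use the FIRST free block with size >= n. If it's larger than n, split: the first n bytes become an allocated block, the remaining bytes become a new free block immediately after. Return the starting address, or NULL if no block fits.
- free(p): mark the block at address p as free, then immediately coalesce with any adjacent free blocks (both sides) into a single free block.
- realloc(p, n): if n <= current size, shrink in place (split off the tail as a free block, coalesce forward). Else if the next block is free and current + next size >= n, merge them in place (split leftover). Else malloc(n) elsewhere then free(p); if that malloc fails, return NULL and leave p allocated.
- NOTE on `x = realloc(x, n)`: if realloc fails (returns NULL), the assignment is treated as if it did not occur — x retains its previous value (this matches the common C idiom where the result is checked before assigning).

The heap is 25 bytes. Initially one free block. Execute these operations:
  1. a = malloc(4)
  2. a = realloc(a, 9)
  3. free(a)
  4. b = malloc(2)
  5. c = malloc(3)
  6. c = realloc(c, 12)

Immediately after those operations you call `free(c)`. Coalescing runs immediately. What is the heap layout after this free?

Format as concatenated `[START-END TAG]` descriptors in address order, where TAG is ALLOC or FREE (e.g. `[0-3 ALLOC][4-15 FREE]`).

Answer: [0-1 ALLOC][2-24 FREE]

Derivation:
Op 1: a = malloc(4) -> a = 0; heap: [0-3 ALLOC][4-24 FREE]
Op 2: a = realloc(a, 9) -> a = 0; heap: [0-8 ALLOC][9-24 FREE]
Op 3: free(a) -> (freed a); heap: [0-24 FREE]
Op 4: b = malloc(2) -> b = 0; heap: [0-1 ALLOC][2-24 FREE]
Op 5: c = malloc(3) -> c = 2; heap: [0-1 ALLOC][2-4 ALLOC][5-24 FREE]
Op 6: c = realloc(c, 12) -> c = 2; heap: [0-1 ALLOC][2-13 ALLOC][14-24 FREE]
free(c): c = 2 -> block [2-13 ALLOC]; mark free, coalesce with adjacent free neighbors -> [0-1 ALLOC][2-24 FREE]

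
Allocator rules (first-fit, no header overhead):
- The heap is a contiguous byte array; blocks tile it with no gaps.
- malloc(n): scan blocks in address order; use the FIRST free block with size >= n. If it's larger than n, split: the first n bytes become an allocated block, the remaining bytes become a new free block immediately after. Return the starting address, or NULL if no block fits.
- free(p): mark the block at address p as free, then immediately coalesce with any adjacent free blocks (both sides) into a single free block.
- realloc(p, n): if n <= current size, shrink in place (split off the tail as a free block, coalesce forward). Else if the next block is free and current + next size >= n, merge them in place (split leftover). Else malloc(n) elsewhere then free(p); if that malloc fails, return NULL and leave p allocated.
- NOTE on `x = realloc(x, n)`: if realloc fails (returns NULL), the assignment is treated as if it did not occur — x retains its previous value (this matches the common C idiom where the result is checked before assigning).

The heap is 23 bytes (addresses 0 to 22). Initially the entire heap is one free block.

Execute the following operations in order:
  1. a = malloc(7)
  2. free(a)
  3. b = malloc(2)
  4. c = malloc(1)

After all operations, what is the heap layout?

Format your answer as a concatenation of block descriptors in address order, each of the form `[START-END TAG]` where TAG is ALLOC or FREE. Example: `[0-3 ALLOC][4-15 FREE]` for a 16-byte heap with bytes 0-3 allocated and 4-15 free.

Answer: [0-1 ALLOC][2-2 ALLOC][3-22 FREE]

Derivation:
Op 1: a = malloc(7) -> a = 0; heap: [0-6 ALLOC][7-22 FREE]
Op 2: free(a) -> (freed a); heap: [0-22 FREE]
Op 3: b = malloc(2) -> b = 0; heap: [0-1 ALLOC][2-22 FREE]
Op 4: c = malloc(1) -> c = 2; heap: [0-1 ALLOC][2-2 ALLOC][3-22 FREE]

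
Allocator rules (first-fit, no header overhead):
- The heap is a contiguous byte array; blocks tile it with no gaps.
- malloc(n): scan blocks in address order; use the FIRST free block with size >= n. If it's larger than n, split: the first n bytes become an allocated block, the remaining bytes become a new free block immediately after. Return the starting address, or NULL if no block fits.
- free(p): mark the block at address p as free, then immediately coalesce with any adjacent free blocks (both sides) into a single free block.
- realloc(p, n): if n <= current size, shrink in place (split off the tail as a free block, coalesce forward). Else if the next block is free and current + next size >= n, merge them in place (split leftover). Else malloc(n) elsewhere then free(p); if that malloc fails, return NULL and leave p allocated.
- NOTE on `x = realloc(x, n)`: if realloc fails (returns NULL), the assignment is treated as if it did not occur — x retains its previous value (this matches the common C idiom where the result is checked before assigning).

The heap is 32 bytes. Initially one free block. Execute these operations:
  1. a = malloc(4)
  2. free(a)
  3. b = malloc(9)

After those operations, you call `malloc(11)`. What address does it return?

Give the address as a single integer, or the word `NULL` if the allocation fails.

Answer: 9

Derivation:
Op 1: a = malloc(4) -> a = 0; heap: [0-3 ALLOC][4-31 FREE]
Op 2: free(a) -> (freed a); heap: [0-31 FREE]
Op 3: b = malloc(9) -> b = 0; heap: [0-8 ALLOC][9-31 FREE]
malloc(11): first-fit scan over [0-8 ALLOC][9-31 FREE] -> 9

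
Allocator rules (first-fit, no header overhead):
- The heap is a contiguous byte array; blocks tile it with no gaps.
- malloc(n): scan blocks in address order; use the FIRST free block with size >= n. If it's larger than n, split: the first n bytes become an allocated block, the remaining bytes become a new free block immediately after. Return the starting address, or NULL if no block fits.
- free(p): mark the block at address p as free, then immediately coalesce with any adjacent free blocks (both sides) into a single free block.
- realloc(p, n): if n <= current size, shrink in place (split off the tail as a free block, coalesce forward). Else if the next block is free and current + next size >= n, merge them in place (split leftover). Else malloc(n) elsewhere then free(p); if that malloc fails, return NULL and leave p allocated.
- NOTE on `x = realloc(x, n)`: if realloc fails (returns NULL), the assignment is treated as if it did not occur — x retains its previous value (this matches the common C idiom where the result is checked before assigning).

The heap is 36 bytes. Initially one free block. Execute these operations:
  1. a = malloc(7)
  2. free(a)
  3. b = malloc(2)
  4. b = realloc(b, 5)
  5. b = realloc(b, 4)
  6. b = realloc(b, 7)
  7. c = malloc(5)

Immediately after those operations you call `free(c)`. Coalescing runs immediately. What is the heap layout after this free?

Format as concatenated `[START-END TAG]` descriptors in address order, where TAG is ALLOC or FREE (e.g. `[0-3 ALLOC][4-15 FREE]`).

Answer: [0-6 ALLOC][7-35 FREE]

Derivation:
Op 1: a = malloc(7) -> a = 0; heap: [0-6 ALLOC][7-35 FREE]
Op 2: free(a) -> (freed a); heap: [0-35 FREE]
Op 3: b = malloc(2) -> b = 0; heap: [0-1 ALLOC][2-35 FREE]
Op 4: b = realloc(b, 5) -> b = 0; heap: [0-4 ALLOC][5-35 FREE]
Op 5: b = realloc(b, 4) -> b = 0; heap: [0-3 ALLOC][4-35 FREE]
Op 6: b = realloc(b, 7) -> b = 0; heap: [0-6 ALLOC][7-35 FREE]
Op 7: c = malloc(5) -> c = 7; heap: [0-6 ALLOC][7-11 ALLOC][12-35 FREE]
free(c): c = 7 -> block [7-11 ALLOC]; mark free, coalesce with adjacent free neighbors -> [0-6 ALLOC][7-35 FREE]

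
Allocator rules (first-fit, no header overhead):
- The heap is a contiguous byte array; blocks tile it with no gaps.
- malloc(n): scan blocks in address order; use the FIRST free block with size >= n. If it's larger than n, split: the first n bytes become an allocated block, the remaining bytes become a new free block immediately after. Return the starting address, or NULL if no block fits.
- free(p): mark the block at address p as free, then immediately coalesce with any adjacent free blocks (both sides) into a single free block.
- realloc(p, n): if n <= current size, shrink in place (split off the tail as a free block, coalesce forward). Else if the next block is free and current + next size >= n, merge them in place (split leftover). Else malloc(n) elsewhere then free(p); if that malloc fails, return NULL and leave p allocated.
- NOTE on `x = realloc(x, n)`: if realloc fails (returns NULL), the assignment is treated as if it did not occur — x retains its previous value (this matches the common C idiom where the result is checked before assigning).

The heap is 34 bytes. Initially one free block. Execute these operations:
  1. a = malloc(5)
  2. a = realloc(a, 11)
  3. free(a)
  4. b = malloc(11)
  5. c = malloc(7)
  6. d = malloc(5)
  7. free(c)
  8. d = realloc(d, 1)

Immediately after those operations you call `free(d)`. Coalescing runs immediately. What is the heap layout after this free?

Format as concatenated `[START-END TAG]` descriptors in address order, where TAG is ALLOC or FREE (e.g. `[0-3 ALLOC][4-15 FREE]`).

Op 1: a = malloc(5) -> a = 0; heap: [0-4 ALLOC][5-33 FREE]
Op 2: a = realloc(a, 11) -> a = 0; heap: [0-10 ALLOC][11-33 FREE]
Op 3: free(a) -> (freed a); heap: [0-33 FREE]
Op 4: b = malloc(11) -> b = 0; heap: [0-10 ALLOC][11-33 FREE]
Op 5: c = malloc(7) -> c = 11; heap: [0-10 ALLOC][11-17 ALLOC][18-33 FREE]
Op 6: d = malloc(5) -> d = 18; heap: [0-10 ALLOC][11-17 ALLOC][18-22 ALLOC][23-33 FREE]
Op 7: free(c) -> (freed c); heap: [0-10 ALLOC][11-17 FREE][18-22 ALLOC][23-33 FREE]
Op 8: d = realloc(d, 1) -> d = 18; heap: [0-10 ALLOC][11-17 FREE][18-18 ALLOC][19-33 FREE]
free(d): d = 18 -> block [18-18 ALLOC]; mark free, coalesce with adjacent free neighbors -> [0-10 ALLOC][11-33 FREE]

Answer: [0-10 ALLOC][11-33 FREE]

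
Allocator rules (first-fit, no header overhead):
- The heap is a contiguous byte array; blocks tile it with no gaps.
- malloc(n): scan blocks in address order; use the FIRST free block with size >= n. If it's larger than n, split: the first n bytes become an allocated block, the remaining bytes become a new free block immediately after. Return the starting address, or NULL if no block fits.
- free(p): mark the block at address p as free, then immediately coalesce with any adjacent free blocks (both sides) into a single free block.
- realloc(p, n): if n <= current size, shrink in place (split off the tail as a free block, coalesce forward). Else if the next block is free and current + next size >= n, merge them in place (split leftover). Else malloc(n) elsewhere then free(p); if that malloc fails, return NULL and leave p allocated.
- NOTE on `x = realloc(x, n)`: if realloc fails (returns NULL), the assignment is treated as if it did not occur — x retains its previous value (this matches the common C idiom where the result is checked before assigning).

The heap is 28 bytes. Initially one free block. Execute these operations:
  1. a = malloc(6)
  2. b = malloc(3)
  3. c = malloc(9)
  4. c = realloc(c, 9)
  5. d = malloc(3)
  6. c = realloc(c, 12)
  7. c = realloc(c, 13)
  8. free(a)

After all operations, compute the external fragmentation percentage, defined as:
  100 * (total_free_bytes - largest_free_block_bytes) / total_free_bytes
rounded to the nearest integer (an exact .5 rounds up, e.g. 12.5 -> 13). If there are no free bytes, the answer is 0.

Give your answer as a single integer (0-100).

Op 1: a = malloc(6) -> a = 0; heap: [0-5 ALLOC][6-27 FREE]
Op 2: b = malloc(3) -> b = 6; heap: [0-5 ALLOC][6-8 ALLOC][9-27 FREE]
Op 3: c = malloc(9) -> c = 9; heap: [0-5 ALLOC][6-8 ALLOC][9-17 ALLOC][18-27 FREE]
Op 4: c = realloc(c, 9) -> c = 9; heap: [0-5 ALLOC][6-8 ALLOC][9-17 ALLOC][18-27 FREE]
Op 5: d = malloc(3) -> d = 18; heap: [0-5 ALLOC][6-8 ALLOC][9-17 ALLOC][18-20 ALLOC][21-27 FREE]
Op 6: c = realloc(c, 12) -> NULL (c unchanged); heap: [0-5 ALLOC][6-8 ALLOC][9-17 ALLOC][18-20 ALLOC][21-27 FREE]
Op 7: c = realloc(c, 13) -> NULL (c unchanged); heap: [0-5 ALLOC][6-8 ALLOC][9-17 ALLOC][18-20 ALLOC][21-27 FREE]
Op 8: free(a) -> (freed a); heap: [0-5 FREE][6-8 ALLOC][9-17 ALLOC][18-20 ALLOC][21-27 FREE]
Free blocks: [6 7] total_free=13 largest=7 -> 100*(13-7)/13 = 600/13 ≈ 46.154 -> rounds to 46

Answer: 46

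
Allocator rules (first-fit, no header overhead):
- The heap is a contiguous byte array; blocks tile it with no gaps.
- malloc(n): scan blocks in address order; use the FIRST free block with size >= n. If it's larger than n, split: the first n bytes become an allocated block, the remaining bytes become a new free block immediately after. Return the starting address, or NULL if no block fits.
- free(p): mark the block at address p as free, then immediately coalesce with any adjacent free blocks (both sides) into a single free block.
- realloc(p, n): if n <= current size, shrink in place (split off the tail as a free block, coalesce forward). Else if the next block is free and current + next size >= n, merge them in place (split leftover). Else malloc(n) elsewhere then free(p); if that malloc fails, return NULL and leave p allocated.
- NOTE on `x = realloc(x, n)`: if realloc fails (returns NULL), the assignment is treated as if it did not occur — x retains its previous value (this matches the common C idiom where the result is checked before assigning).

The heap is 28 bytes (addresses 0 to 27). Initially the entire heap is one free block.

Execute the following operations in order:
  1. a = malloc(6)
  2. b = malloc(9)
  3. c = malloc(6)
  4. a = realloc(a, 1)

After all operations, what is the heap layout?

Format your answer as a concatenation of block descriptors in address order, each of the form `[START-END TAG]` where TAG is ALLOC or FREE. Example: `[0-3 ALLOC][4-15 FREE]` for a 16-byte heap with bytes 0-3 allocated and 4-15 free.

Answer: [0-0 ALLOC][1-5 FREE][6-14 ALLOC][15-20 ALLOC][21-27 FREE]

Derivation:
Op 1: a = malloc(6) -> a = 0; heap: [0-5 ALLOC][6-27 FREE]
Op 2: b = malloc(9) -> b = 6; heap: [0-5 ALLOC][6-14 ALLOC][15-27 FREE]
Op 3: c = malloc(6) -> c = 15; heap: [0-5 ALLOC][6-14 ALLOC][15-20 ALLOC][21-27 FREE]
Op 4: a = realloc(a, 1) -> a = 0; heap: [0-0 ALLOC][1-5 FREE][6-14 ALLOC][15-20 ALLOC][21-27 FREE]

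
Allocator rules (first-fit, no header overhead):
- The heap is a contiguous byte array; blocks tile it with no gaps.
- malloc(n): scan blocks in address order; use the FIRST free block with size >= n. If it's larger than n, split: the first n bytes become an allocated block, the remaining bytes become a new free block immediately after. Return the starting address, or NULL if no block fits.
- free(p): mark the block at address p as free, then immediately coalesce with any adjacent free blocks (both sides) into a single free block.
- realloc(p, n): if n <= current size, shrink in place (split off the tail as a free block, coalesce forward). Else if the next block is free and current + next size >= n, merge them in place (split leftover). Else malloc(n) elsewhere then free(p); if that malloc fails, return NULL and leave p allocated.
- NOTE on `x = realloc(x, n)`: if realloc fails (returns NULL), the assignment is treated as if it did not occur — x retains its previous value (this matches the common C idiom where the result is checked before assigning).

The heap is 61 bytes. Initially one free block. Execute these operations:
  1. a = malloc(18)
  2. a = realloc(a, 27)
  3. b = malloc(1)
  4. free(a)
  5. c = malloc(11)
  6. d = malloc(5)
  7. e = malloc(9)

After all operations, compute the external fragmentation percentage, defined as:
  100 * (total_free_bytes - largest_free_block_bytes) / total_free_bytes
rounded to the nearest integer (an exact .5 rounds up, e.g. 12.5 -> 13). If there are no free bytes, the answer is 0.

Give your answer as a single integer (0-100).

Answer: 6

Derivation:
Op 1: a = malloc(18) -> a = 0; heap: [0-17 ALLOC][18-60 FREE]
Op 2: a = realloc(a, 27) -> a = 0; heap: [0-26 ALLOC][27-60 FREE]
Op 3: b = malloc(1) -> b = 27; heap: [0-26 ALLOC][27-27 ALLOC][28-60 FREE]
Op 4: free(a) -> (freed a); heap: [0-26 FREE][27-27 ALLOC][28-60 FREE]
Op 5: c = malloc(11) -> c = 0; heap: [0-10 ALLOC][11-26 FREE][27-27 ALLOC][28-60 FREE]
Op 6: d = malloc(5) -> d = 11; heap: [0-10 ALLOC][11-15 ALLOC][16-26 FREE][27-27 ALLOC][28-60 FREE]
Op 7: e = malloc(9) -> e = 16; heap: [0-10 ALLOC][11-15 ALLOC][16-24 ALLOC][25-26 FREE][27-27 ALLOC][28-60 FREE]
Free blocks: [2 33] total_free=35 largest=33 -> 100*(35-33)/35 = 200/35 ≈ 5.714 -> rounds to 6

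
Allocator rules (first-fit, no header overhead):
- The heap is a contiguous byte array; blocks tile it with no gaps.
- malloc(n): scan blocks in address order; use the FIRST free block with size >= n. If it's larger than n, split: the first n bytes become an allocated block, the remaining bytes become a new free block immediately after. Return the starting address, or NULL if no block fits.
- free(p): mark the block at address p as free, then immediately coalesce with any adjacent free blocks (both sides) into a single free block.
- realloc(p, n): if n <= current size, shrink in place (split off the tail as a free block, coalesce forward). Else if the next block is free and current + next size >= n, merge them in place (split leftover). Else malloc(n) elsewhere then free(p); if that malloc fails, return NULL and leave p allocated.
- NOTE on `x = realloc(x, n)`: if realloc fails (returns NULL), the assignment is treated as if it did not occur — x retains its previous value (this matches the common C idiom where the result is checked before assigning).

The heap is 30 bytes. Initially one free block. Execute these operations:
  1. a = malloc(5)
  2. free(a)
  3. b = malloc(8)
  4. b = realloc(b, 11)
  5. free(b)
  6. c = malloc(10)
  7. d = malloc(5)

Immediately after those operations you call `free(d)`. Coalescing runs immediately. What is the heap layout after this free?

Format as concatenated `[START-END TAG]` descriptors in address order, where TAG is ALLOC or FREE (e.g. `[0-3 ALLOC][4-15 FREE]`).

Op 1: a = malloc(5) -> a = 0; heap: [0-4 ALLOC][5-29 FREE]
Op 2: free(a) -> (freed a); heap: [0-29 FREE]
Op 3: b = malloc(8) -> b = 0; heap: [0-7 ALLOC][8-29 FREE]
Op 4: b = realloc(b, 11) -> b = 0; heap: [0-10 ALLOC][11-29 FREE]
Op 5: free(b) -> (freed b); heap: [0-29 FREE]
Op 6: c = malloc(10) -> c = 0; heap: [0-9 ALLOC][10-29 FREE]
Op 7: d = malloc(5) -> d = 10; heap: [0-9 ALLOC][10-14 ALLOC][15-29 FREE]
free(d): d = 10 -> block [10-14 ALLOC]; mark free, coalesce with adjacent free neighbors -> [0-9 ALLOC][10-29 FREE]

Answer: [0-9 ALLOC][10-29 FREE]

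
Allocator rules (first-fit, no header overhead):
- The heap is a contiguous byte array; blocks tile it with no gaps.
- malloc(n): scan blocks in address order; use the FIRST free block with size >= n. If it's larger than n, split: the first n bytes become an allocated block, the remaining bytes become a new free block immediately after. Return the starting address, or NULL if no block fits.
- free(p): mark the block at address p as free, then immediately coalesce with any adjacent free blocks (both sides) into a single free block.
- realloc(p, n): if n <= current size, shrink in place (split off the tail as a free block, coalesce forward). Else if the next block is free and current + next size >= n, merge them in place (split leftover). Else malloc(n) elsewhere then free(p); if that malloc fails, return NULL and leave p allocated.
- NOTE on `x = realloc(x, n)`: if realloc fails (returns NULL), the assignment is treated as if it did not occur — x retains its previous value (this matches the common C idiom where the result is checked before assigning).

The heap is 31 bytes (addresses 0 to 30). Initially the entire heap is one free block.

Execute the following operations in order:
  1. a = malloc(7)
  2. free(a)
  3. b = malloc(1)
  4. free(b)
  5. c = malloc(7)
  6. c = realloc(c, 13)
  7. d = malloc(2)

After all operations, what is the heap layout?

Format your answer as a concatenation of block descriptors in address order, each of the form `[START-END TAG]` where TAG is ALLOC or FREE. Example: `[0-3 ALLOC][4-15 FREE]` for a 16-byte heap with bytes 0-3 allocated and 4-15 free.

Answer: [0-12 ALLOC][13-14 ALLOC][15-30 FREE]

Derivation:
Op 1: a = malloc(7) -> a = 0; heap: [0-6 ALLOC][7-30 FREE]
Op 2: free(a) -> (freed a); heap: [0-30 FREE]
Op 3: b = malloc(1) -> b = 0; heap: [0-0 ALLOC][1-30 FREE]
Op 4: free(b) -> (freed b); heap: [0-30 FREE]
Op 5: c = malloc(7) -> c = 0; heap: [0-6 ALLOC][7-30 FREE]
Op 6: c = realloc(c, 13) -> c = 0; heap: [0-12 ALLOC][13-30 FREE]
Op 7: d = malloc(2) -> d = 13; heap: [0-12 ALLOC][13-14 ALLOC][15-30 FREE]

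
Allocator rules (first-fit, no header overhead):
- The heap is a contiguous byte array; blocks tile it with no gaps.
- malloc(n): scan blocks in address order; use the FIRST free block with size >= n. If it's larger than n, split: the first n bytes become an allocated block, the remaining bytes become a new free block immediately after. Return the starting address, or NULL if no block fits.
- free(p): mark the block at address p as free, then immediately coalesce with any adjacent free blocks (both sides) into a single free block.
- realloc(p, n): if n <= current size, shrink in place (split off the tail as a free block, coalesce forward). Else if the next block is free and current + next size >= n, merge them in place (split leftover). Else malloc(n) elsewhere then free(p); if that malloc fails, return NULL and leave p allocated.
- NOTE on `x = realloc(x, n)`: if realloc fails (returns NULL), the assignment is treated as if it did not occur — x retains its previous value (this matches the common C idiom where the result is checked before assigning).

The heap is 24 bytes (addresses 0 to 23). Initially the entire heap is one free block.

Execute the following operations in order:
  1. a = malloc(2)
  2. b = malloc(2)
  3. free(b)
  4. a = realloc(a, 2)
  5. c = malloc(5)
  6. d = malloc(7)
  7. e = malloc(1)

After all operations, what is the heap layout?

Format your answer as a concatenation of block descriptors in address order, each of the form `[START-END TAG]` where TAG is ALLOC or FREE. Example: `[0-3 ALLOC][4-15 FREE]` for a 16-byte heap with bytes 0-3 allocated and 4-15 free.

Op 1: a = malloc(2) -> a = 0; heap: [0-1 ALLOC][2-23 FREE]
Op 2: b = malloc(2) -> b = 2; heap: [0-1 ALLOC][2-3 ALLOC][4-23 FREE]
Op 3: free(b) -> (freed b); heap: [0-1 ALLOC][2-23 FREE]
Op 4: a = realloc(a, 2) -> a = 0; heap: [0-1 ALLOC][2-23 FREE]
Op 5: c = malloc(5) -> c = 2; heap: [0-1 ALLOC][2-6 ALLOC][7-23 FREE]
Op 6: d = malloc(7) -> d = 7; heap: [0-1 ALLOC][2-6 ALLOC][7-13 ALLOC][14-23 FREE]
Op 7: e = malloc(1) -> e = 14; heap: [0-1 ALLOC][2-6 ALLOC][7-13 ALLOC][14-14 ALLOC][15-23 FREE]

Answer: [0-1 ALLOC][2-6 ALLOC][7-13 ALLOC][14-14 ALLOC][15-23 FREE]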